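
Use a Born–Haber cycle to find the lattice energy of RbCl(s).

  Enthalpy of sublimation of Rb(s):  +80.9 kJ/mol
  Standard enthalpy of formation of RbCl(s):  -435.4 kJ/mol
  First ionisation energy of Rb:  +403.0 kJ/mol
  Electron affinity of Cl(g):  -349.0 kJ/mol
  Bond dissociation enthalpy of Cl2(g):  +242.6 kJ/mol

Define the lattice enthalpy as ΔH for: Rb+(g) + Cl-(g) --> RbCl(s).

ΔHf° = 1·ΔHsub + 1·(ΣIE) + 1/2·D(Cl2) + 1·EA + U
-435.4 = 1·(+80.9) + 1·(+403.0) + 1/2·(+242.6) + 1·(-349.0) + U
U = -435.4 − (+256.2) = -691.6 kJ/mol

U = -691.6 kJ/mol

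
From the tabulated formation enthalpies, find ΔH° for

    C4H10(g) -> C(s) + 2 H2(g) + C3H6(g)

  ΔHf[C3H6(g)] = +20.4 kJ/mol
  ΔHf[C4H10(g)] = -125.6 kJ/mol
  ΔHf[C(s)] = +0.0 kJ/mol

Products: 1·(+0.0) + 2·(+0.0) + 1·(+20.4) = +20.4
Reactants: 1·(-125.6) = -125.6
ΔH° = (+20.4) − (-125.6) = 146.0 kJ/mol

ΔH° = 146.0 kJ/mol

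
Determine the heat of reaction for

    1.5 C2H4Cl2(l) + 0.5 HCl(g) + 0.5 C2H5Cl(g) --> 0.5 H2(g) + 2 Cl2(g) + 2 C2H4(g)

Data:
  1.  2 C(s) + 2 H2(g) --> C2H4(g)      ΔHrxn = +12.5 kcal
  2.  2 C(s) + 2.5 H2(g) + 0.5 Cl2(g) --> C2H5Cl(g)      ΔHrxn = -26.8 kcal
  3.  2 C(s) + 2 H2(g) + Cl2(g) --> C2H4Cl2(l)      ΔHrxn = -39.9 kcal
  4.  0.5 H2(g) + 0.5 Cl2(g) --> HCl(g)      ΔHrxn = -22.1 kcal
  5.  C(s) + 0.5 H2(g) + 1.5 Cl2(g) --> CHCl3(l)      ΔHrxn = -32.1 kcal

eq. 1 × 2 (scale by 2 for the 2 C2H4(g)): (2)·(+12.5) = +25.0 kcal
eq. 2 reversed and × 1/2 (C2H5Cl(g) must end up as a reactant; scale by 1/2 for the 1/2 C2H5Cl(g)): (-1/2)·(-26.8) = +13.4 kcal
eq. 3 reversed and × 3/2 (C2H4Cl2(l) must end up as a reactant; ×3/2 to match 3/2 C2H4Cl2(l) in the target): (-3/2)·(-39.9) = +59.85 kcal
eq. 4 reversed and × 1/2 (HCl(g) must end up as a reactant; ×1/2 to match 1/2 HCl(g) in the target): (-1/2)·(-22.1) = +11.05 kcal
eq. 5: not needed (CHCl3(l) appears nowhere else).
ΔHrxn = (2)·(+12.5) + (-1/2)·(-26.8) + (-3/2)·(-39.9) + (-1/2)·(-22.1) = 109.3 kcal

ΔHrxn = 109.3 kcal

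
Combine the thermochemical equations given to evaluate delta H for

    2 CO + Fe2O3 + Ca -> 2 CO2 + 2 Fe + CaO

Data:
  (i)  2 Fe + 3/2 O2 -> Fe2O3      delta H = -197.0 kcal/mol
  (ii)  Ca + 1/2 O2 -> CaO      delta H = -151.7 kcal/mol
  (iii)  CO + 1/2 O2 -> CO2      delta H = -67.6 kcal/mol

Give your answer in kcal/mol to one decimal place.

delta H = -89.9 kcal/mol

(i) reversed: +197.0 kcal/mol
(ii) as written: -151.7 kcal/mol
(iii) × 2: (2)·(-67.6) = -135.2 kcal/mol
Combining the equations, delta H = (+197.0) + (-151.7) + (-135.2) = -89.9 kcal/mol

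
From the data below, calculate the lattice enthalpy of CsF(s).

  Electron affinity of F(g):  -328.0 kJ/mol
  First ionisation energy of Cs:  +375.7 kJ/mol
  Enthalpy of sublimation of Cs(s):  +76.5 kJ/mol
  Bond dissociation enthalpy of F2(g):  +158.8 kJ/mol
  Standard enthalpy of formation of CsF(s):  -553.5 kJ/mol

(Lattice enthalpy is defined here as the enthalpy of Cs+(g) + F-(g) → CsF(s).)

ΔHf° = 1·ΔHsub + 1·(ΣIE) + 1/2·D(F2) + 1·EA + U
-553.5 = 1·(+76.5) + 1·(+375.7) + 1/2·(+158.8) + 1·(-328.0) + U
U = -553.5 − (+203.6) = -757.1 kJ/mol

U = -757.1 kJ/mol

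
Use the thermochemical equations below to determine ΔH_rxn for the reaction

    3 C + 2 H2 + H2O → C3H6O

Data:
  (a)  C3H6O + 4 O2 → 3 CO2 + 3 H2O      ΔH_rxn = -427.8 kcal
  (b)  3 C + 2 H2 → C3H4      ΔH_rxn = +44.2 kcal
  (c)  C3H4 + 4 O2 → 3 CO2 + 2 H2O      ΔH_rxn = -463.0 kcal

(a) reversed (C3H6O must end up as a product): +427.8 kcal
(b) as written (C already on the reactant side): +44.2 kcal
(c) as written: -463.0 kcal
By Hess's law, ΔH_rxn = (-1)·(-427.8) + (1)·(+44.2) + (1)·(-463.0) = 9.0 kcal

ΔH_rxn = 9.0 kcal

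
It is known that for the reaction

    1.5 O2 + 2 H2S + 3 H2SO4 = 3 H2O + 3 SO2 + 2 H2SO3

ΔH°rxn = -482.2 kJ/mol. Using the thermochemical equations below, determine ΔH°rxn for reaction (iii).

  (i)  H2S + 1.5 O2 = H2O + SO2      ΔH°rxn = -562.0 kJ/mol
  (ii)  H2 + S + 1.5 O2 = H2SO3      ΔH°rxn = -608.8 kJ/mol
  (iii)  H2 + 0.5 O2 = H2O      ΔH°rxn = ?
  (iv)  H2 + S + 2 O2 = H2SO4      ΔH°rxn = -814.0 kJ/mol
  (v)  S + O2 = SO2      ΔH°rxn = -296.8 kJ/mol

(i) × 2 (×2 to match 2 H2S in the target): (2)·(-562.0) = -1124.0 kJ/mol
(ii) × 2 (×2 to match 2 H2SO3 in the target): (2)·(-608.8) = -1217.6 kJ/mol
(iii) as written: contributes x
(iv) reversed and × 3 (reverse to put H2SO4 on the reactant side; scale by 3 for the 3 H2SO4): (-3)·(-814.0) = +2442.0 kJ/mol
(v) as written: -296.8 kJ/mol
-482.2 = (-1124.0) + (-1217.6) + (+2442.0) + (-296.8) + x
x = (-482.2 − (-196.4)) / (1) = -285.8 kJ/mol

ΔH°rxn = -285.8 kJ/mol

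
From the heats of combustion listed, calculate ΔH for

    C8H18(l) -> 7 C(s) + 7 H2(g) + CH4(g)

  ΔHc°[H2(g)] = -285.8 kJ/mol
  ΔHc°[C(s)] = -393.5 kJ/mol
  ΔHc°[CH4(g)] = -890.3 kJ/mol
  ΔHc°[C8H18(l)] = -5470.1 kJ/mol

ΔH = 175.3 kJ/mol

Using ΔH = Σ nΔHc°(reactants) − Σ nΔHc°(products):
= [1·(-5470.1)] − [7·(-393.5) + 7·(-285.8) + 1·(-890.3)]
= 175.3 kJ/mol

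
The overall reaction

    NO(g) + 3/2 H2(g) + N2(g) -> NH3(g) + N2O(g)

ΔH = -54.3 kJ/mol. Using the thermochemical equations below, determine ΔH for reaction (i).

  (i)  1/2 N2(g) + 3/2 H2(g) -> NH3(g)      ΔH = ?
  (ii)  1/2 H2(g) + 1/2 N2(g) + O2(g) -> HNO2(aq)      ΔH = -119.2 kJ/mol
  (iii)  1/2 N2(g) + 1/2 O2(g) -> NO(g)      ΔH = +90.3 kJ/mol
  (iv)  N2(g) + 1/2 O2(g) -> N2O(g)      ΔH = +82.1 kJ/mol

(i) as written (NH3(g) already on the product side): contributes x
(ii): not needed (HNO2(aq) appears nowhere else).
(iii) reversed (reverse to put NO(g) on the reactant side): -90.3 kJ/mol
(iv) as written (N2O(g) already on the product side): +82.1 kJ/mol
-54.3 = (-90.3) + (+82.1) + x
x = (-54.3 − (-8.2)) / (1) = -46.1 kJ/mol

ΔH = -46.1 kJ/mol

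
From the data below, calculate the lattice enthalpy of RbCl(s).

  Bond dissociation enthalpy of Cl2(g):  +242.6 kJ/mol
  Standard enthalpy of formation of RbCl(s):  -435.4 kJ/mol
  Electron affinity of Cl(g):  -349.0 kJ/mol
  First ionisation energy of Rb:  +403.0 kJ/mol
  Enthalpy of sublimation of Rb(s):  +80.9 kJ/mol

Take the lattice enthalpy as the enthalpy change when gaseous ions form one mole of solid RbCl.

ΔHf° = 1·ΔHsub + 1·(ΣIE) + 1/2·D(Cl2) + 1·EA + U
-435.4 = 1·(+80.9) + 1·(+403.0) + 1/2·(+242.6) + 1·(-349.0) + U
U = -435.4 − (+256.2) = -691.6 kJ/mol

U = -691.6 kJ/mol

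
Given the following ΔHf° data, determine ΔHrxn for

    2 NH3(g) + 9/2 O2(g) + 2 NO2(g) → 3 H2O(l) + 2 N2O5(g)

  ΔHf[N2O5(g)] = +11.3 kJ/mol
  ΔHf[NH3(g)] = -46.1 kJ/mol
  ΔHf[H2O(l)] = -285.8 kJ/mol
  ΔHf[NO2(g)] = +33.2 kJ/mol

Products: 3·(-285.8) + 2·(+11.3) = -834.8
Reactants: 2·(-46.1) + 9/2·(+0.0) + 2·(+33.2) = -25.8
ΔHrxn = (-834.8) − (-25.8) = -809.0 kJ/mol

ΔHrxn = -809.0 kJ/mol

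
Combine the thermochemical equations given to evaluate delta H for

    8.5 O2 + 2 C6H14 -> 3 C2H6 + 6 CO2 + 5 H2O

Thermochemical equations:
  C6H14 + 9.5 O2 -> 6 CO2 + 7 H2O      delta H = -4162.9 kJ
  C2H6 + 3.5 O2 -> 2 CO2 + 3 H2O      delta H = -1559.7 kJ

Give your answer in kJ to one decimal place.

equation 1 × 2 (scale by 2 for the 2 C6H14): (2)·(-4162.9) = -8325.8 kJ
equation 2 reversed and × 3 (C2H6 must end up as a product; ×3 to match 3 C2H6 in the target): (-3)·(-1559.7) = +4679.1 kJ
Combining the equations, delta H = (2)·(-4162.9) + (-3)·(-1559.7) = -3646.7 kJ

delta H = -3646.7 kJ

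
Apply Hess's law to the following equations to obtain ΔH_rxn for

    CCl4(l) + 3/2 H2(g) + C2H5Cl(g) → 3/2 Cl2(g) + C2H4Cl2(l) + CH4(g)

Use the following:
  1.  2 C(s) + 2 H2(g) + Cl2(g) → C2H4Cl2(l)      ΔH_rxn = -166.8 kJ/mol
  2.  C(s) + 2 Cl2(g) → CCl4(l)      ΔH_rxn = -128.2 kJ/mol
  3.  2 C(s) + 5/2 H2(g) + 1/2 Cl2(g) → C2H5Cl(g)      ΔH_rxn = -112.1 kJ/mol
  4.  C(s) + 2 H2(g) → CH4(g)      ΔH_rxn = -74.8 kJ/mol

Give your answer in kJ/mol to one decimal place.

ΔH_rxn = -1.3 kJ/mol

eq. 1 as written (C2H4Cl2(l) already on the product side): -166.8 kJ/mol
eq. 2 reversed (reverse to put CCl4(l) on the reactant side): +128.2 kJ/mol
eq. 3 reversed (C2H5Cl(g) must end up as a reactant): +112.1 kJ/mol
eq. 4 as written (CH4(g) already on the product side): -74.8 kJ/mol
Combining the equations, ΔH_rxn = (-166.8) + (+128.2) + (+112.1) + (-74.8) = -1.3 kJ/mol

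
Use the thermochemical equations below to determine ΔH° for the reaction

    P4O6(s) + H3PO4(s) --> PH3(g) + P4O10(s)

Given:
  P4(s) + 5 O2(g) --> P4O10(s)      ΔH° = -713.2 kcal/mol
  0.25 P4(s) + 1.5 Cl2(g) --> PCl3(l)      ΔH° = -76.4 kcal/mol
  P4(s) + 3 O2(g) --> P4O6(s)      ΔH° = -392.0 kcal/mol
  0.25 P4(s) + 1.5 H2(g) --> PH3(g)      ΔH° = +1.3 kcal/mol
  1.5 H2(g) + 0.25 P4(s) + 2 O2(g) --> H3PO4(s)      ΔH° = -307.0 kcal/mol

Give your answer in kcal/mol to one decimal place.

equation 1 as written (P4O10(s) already on the product side): -713.2 kcal/mol
equation 2: not needed (PCl3(l) appears nowhere else).
equation 3 reversed (P4O6(s) must end up as a reactant): +392.0 kcal/mol
equation 4 as written (PH3(g) already on the product side): +1.3 kcal/mol
equation 5 reversed (reverse to put H3PO4(s) on the reactant side): +307.0 kcal/mol
Summing the manipulated equations, ΔH° = (-713.2) + (+392.0) + (+1.3) + (+307.0) = -12.9 kcal/mol

ΔH° = -12.9 kcal/mol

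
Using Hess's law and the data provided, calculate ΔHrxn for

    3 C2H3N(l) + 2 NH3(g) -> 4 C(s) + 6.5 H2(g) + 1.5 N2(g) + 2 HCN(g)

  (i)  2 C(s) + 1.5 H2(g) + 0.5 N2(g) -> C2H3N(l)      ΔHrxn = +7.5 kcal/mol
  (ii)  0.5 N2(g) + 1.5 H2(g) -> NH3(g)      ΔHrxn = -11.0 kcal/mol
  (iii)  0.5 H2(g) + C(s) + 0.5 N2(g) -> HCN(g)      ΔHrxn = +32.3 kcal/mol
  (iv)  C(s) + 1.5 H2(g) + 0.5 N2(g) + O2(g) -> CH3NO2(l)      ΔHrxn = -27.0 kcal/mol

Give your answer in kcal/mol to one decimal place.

ΔHrxn = 64.1 kcal/mol

(i) reversed and × 3: (-3)·(+7.5) = -22.5 kcal/mol
(ii) reversed and × 2: (-2)·(-11.0) = +22.0 kcal/mol
(iii) × 2: (2)·(+32.3) = +64.6 kcal/mol
(iv): not needed.
ΔHrxn = (-3)·(+7.5) + (-2)·(-11.0) + (2)·(+32.3) = 64.1 kcal/mol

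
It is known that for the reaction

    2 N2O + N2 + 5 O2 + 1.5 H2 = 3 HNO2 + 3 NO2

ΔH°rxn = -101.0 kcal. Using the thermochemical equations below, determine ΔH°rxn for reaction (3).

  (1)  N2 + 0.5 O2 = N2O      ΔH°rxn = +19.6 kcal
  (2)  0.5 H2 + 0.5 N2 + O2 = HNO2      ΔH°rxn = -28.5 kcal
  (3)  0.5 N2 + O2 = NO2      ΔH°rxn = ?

(1) reversed and × 2 (N2O must end up as a reactant; ×2 to match 2 N2O in the target): (-2)·(+19.6) = -39.2 kcal
(2) × 3 (×3 to match 3 HNO2 in the target): (3)·(-28.5) = -85.5 kcal
(3) × 3 (×3 to match 3 NO2 in the target): contributes 3·x
-101.0 = (-39.2) + (-85.5) + 3·x
x = (-101.0 − (-124.7)) / (3) = 7.9 kcal

ΔH°rxn = 7.9 kcal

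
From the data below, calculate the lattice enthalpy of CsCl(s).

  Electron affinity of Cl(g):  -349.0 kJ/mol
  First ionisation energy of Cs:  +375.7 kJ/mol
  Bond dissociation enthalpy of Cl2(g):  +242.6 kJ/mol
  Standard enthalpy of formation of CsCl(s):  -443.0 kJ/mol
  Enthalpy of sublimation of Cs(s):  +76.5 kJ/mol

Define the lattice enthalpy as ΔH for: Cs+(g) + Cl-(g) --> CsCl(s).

U = -667.5 kJ/mol

ΔHf° = 1·ΔHsub + 1·(ΣIE) + 1/2·D(Cl2) + 1·EA + U
-443.0 = 1·(+76.5) + 1·(+375.7) + 1/2·(+242.6) + 1·(-349.0) + U
U = -443.0 − (+224.5) = -667.5 kJ/mol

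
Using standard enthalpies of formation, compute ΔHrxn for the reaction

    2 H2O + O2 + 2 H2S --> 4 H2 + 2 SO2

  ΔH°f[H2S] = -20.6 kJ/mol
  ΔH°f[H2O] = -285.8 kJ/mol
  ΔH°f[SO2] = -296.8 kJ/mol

ΔHrxn = 19.2 kJ/mol

Products: 4·(+0.0) + 2·(-296.8) = -593.6
Reactants: 2·(-285.8) + 1·(+0.0) + 2·(-20.6) = -612.8
ΔHrxn = (-593.6) − (-612.8) = 19.2 kJ/mol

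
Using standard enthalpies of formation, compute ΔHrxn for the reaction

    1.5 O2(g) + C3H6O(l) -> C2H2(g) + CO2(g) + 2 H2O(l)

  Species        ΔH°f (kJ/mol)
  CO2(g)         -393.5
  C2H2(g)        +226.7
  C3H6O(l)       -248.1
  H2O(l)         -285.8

ΔH°rxn = Σ nΔHf°(products) − Σ nΔHf°(reactants).
Products: 1·(+226.7) + 1·(-393.5) + 2·(-285.8) = -738.4
Reactants: 3/2·(+0.0) + 1·(-248.1) = -248.1
ΔHrxn = (-738.4) − (-248.1) = -490.3 kJ/mol

ΔHrxn = -490.3 kJ/mol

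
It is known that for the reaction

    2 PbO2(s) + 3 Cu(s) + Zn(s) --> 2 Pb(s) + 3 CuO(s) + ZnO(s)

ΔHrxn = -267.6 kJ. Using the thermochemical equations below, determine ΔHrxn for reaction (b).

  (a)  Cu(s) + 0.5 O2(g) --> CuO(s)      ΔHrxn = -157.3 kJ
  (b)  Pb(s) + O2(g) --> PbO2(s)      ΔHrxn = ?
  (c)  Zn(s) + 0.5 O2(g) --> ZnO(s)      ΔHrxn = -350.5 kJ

ΔHrxn = -277.4 kJ

(a) × 3: (3)·(-157.3) = -471.9 kJ
(b) reversed and × 2: contributes −2·x
(c) as written: -350.5 kJ
-267.6 = (-471.9) + (-350.5) − 2·x
x = (-267.6 − (-822.4)) / (-2) = -277.4 kJ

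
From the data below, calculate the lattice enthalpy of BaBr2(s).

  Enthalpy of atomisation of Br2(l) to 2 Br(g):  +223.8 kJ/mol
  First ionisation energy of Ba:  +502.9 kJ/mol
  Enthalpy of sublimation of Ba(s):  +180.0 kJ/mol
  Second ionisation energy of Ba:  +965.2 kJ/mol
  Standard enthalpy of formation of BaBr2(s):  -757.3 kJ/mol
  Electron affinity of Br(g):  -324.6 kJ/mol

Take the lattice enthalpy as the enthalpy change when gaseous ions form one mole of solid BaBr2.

U = -1980.0 kJ/mol

ΔHf° = 1·ΔHsub + 1·(ΣIE) + 1·D(Br2) + 2·EA + U
-757.3 = 1·(+180.0) + 1·(+1468.1) + 1·(+223.8) + 2·(-324.6) + U
U = -757.3 − (+1222.7) = -1980.0 kJ/mol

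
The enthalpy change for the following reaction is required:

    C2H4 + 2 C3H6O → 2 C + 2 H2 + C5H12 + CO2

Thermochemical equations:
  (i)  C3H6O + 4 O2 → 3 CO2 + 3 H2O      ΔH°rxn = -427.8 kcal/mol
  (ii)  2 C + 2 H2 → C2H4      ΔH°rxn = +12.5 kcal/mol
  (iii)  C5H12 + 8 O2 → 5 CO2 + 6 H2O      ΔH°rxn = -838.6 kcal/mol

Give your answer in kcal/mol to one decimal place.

ΔH°rxn = -29.5 kcal/mol

(i) × 2: (2)·(-427.8) = -855.6 kcal/mol
(ii) reversed: -12.5 kcal/mol
(iii) reversed: +838.6 kcal/mol
ΔH°rxn = (-855.6) + (-12.5) + (+838.6) = -29.5 kcal/mol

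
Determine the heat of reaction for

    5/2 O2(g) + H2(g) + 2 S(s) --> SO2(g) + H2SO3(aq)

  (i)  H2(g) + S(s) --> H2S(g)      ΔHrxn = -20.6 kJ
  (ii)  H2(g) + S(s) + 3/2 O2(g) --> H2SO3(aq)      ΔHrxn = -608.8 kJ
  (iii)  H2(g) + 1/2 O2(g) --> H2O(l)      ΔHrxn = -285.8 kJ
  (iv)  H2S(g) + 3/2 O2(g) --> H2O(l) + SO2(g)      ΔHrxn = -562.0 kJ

(i) as written: -20.6 kJ
(ii) as written (H2SO3(aq) already on the product side): -608.8 kJ
(iii) reversed: +285.8 kJ
(iv) as written (SO2(g) already on the product side): -562.0 kJ
Summing the manipulated equations, ΔHrxn = (1)·(-20.6) + (1)·(-608.8) + (-1)·(-285.8) + (1)·(-562.0) = -905.6 kJ

ΔHrxn = -905.6 kJ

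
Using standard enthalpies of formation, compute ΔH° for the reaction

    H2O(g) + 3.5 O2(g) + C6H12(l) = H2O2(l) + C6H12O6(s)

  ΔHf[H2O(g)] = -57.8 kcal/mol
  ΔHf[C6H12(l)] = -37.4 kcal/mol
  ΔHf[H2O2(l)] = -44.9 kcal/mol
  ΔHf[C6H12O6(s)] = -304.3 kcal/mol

Products: 1·(-44.9) + 1·(-304.3) = -349.2
Reactants: 1·(-57.8) + 7/2·(+0.0) + 1·(-37.4) = -95.2
ΔH° = (-349.2) − (-95.2) = -254.0 kcal/mol

ΔH° = -254.0 kcal/mol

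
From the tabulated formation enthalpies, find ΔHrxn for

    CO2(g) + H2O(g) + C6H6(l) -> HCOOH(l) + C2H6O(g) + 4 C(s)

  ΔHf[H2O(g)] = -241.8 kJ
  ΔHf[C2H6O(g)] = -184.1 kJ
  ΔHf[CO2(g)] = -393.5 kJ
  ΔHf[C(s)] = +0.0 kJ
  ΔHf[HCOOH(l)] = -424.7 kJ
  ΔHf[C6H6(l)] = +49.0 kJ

ΔHrxn = -22.5 kJ

Products: 1·(-424.7) + 1·(-184.1) + 4·(+0.0) = -608.8
Reactants: 1·(-393.5) + 1·(-241.8) + 1·(+49.0) = -586.3
ΔHrxn = (-608.8) − (-586.3) = -22.5 kJ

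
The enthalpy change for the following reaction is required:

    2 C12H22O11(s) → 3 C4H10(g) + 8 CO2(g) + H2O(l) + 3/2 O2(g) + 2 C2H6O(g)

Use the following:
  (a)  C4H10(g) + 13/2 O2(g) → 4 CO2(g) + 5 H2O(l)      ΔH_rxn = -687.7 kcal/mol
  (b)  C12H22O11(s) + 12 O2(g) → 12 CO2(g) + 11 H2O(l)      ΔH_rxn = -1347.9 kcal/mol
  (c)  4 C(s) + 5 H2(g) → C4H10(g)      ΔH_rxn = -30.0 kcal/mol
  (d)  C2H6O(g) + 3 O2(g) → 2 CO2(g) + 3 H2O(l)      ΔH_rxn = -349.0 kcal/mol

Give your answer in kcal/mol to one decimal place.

ΔH_rxn = 65.3 kcal/mol

(a) reversed and × 3: (-3)·(-687.7) = +2063.1 kcal/mol
(b) × 2: (2)·(-1347.9) = -2695.8 kcal/mol
(c): not needed.
(d) reversed and × 2: (-2)·(-349.0) = +698.0 kcal/mol
Summing the manipulated equations, ΔH_rxn = (+2063.1) + (-2695.8) + (+698.0) = 65.3 kcal/mol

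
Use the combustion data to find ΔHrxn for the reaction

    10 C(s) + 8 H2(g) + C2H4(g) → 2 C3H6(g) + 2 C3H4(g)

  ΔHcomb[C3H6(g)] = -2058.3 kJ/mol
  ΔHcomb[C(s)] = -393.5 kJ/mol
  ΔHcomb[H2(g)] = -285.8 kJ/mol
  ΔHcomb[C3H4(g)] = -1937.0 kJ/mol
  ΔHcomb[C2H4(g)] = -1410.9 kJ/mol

ΔHrxn = 358.3 kJ/mol

Using ΔH = Σ nΔHc°(reactants) − Σ nΔHc°(products):
= [10·(-393.5) + 8·(-285.8) + 1·(-1410.9)] − [2·(-2058.3) + 2·(-1937.0)]
= 358.3 kJ/mol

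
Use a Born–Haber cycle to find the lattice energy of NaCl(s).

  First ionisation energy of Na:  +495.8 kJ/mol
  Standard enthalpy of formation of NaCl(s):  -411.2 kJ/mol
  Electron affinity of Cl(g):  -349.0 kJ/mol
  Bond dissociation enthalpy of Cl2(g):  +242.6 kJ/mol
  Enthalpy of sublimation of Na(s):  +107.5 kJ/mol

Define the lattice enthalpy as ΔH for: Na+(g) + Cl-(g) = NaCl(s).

U = -786.8 kJ/mol

ΔHf° = 1·ΔHsub + 1·(ΣIE) + 1/2·D(Cl2) + 1·EA + U
-411.2 = 1·(+107.5) + 1·(+495.8) + 1/2·(+242.6) + 1·(-349.0) + U
U = -411.2 − (+375.6) = -786.8 kJ/mol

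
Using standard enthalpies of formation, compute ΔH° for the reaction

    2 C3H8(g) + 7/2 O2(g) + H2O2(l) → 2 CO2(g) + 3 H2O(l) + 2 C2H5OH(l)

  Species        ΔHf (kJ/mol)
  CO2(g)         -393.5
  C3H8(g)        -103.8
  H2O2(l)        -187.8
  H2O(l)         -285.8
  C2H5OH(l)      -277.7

Products: 2·(-393.5) + 3·(-285.8) + 2·(-277.7) = -2199.8
Reactants: 2·(-103.8) + 7/2·(+0.0) + 1·(-187.8) = -395.4
ΔH° = (-2199.8) − (-395.4) = -1804.4 kJ/mol

ΔH° = -1804.4 kJ/mol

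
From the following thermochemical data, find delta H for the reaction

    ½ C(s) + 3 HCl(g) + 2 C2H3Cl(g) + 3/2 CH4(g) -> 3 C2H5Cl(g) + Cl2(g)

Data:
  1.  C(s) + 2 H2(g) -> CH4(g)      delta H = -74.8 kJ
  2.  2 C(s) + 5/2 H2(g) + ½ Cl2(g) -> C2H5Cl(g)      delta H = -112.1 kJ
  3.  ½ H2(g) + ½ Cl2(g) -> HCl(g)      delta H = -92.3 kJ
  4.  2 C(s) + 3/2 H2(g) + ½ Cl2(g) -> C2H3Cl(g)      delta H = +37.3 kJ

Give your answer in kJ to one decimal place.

eq. 1 reversed and × 3/2: (-3/2)·(-74.8) = +112.2 kJ
eq. 2 × 3: (3)·(-112.1) = -336.3 kJ
eq. 3 reversed and × 3: (-3)·(-92.3) = +276.9 kJ
eq. 4 reversed and × 2: (-2)·(+37.3) = -74.6 kJ
Combining the equations, delta H = (-3/2)·(-74.8) + (3)·(-112.1) + (-3)·(-92.3) + (-2)·(+37.3) = -21.8 kJ

delta H = -21.8 kJ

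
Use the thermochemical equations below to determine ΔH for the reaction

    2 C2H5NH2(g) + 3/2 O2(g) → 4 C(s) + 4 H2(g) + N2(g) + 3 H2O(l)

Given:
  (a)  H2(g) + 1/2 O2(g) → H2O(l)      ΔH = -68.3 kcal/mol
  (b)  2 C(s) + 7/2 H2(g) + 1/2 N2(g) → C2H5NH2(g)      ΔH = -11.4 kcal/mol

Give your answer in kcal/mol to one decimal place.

ΔH = -182.1 kcal/mol

(a) × 3: (3)·(-68.3) = -204.9 kcal/mol
(b) reversed and × 2: (-2)·(-11.4) = +22.8 kcal/mol
ΔH = (-204.9) + (+22.8) = -182.1 kcal/mol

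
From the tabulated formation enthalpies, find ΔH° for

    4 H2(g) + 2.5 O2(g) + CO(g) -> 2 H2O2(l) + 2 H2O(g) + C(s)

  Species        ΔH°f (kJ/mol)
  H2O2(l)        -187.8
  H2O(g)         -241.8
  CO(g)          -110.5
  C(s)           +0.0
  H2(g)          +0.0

ΔH°rxn = Σ nΔHf°(products) − Σ nΔHf°(reactants).
Products: 2·(-187.8) + 2·(-241.8) + 1·(+0.0) = -859.2
Reactants: 4·(+0.0) + 5/2·(+0.0) + 1·(-110.5) = -110.5
ΔH° = (-859.2) − (-110.5) = -748.7 kJ/mol

ΔH° = -748.7 kJ/mol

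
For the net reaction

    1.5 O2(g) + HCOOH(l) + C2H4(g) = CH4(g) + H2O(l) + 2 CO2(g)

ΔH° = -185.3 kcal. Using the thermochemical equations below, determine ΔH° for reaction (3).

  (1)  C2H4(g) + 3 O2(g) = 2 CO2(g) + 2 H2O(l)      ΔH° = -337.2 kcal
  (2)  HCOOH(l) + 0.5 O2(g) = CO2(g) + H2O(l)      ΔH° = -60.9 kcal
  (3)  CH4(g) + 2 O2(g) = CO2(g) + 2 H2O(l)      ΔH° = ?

ΔH° = -212.8 kcal

(1) as written (C2H4(g) already on the reactant side): -337.2 kcal
(2) as written (HCOOH(l) already on the reactant side): -60.9 kcal
(3) reversed (CH4(g) must end up as a product): contributes −x
-185.3 = (-337.2) + (-60.9) − x
x = (-185.3 − (-398.1)) / (-1) = -212.8 kcal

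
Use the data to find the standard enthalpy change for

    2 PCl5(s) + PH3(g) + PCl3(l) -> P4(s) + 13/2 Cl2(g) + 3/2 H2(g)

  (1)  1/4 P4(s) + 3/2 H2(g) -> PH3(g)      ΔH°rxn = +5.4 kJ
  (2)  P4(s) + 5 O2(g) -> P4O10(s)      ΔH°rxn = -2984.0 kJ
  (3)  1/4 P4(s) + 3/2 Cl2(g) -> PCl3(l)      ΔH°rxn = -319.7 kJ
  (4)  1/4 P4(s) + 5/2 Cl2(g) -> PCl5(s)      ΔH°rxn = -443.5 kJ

(1) reversed: -5.4 kJ
(2): not needed.
(3) reversed: +319.7 kJ
(4) reversed and × 2: (-2)·(-443.5) = +887.0 kJ
By Hess's law, ΔH°rxn = (-5.4) + (+319.7) + (+887.0) = 1201.3 kJ

ΔH°rxn = 1201.3 kJ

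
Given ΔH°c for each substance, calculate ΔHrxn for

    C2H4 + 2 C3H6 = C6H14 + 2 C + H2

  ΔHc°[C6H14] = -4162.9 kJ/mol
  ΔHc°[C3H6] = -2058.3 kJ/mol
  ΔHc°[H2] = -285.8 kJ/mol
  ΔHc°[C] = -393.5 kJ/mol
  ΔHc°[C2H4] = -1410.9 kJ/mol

ΔHrxn = -291.8 kJ/mol

Using ΔH = Σ nΔHc°(reactants) − Σ nΔHc°(products):
= [1·(-1410.9) + 2·(-2058.3)] − [1·(-4162.9) + 2·(-393.5) + 1·(-285.8)]
= -291.8 kJ/mol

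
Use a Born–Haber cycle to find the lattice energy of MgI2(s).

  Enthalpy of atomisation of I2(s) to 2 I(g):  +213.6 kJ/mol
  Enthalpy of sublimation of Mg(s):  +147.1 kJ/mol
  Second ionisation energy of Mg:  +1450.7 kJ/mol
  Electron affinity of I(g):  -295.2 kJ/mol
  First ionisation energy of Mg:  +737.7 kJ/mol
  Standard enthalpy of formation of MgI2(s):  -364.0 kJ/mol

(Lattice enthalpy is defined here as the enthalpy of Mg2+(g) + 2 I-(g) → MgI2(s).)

ΔHf° = 1·ΔHsub + 1·(ΣIE) + 1·D(I2) + 2·EA + U
-364.0 = 1·(+147.1) + 1·(+2188.4) + 1·(+213.6) + 2·(-295.2) + U
U = -364.0 − (+1958.7) = -2322.7 kJ/mol

U = -2322.7 kJ/mol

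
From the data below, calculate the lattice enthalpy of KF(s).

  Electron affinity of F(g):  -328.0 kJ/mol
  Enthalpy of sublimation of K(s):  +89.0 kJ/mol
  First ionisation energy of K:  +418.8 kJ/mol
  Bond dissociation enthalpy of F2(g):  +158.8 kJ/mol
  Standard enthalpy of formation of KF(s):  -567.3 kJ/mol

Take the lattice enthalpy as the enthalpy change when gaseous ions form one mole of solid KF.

ΔHf° = 1·ΔHsub + 1·(ΣIE) + 1/2·D(F2) + 1·EA + U
-567.3 = 1·(+89.0) + 1·(+418.8) + 1/2·(+158.8) + 1·(-328.0) + U
U = -567.3 − (+259.2) = -826.5 kJ/mol

U = -826.5 kJ/mol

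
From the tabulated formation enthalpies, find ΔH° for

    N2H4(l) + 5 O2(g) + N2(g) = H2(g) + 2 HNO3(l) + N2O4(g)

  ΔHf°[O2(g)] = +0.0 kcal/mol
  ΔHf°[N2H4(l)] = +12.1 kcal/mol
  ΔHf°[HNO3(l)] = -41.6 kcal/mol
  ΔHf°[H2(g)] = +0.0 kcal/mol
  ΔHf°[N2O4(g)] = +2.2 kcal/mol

ΔH° = -93.1 kcal/mol

ΔH°rxn = Σ nΔHf°(products) − Σ nΔHf°(reactants).
Products: 1·(+0.0) + 2·(-41.6) + 1·(+2.2) = -81.0
Reactants: 1·(+12.1) + 5·(+0.0) + 1·(+0.0) = +12.1
ΔH° = (-81.0) − (+12.1) = -93.1 kcal/mol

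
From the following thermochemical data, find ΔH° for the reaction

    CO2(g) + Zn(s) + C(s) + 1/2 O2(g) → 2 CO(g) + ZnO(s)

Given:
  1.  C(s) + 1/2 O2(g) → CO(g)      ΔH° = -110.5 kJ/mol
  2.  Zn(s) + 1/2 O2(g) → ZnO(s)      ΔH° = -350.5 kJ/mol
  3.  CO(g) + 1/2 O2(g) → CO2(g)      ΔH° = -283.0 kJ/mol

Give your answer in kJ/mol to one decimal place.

eq. 1 as written (C(s) already on the reactant side): -110.5 kJ/mol
eq. 2 as written (ZnO(s) already on the product side): -350.5 kJ/mol
eq. 3 reversed (reverse to put CO2(g) on the reactant side): +283.0 kJ/mol
Since enthalpy is a state function, ΔH° = (1)·(-110.5) + (1)·(-350.5) + (-1)·(-283.0) = -178.0 kJ/mol

ΔH° = -178.0 kJ/mol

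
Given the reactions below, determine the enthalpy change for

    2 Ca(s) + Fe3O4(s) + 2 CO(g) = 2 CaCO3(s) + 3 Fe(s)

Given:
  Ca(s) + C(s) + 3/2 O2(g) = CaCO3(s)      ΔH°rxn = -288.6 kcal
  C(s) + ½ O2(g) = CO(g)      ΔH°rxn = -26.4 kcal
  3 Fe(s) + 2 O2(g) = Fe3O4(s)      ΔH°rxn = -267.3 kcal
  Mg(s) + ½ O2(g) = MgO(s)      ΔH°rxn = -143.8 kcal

equation 1 × 2: (2)·(-288.6) = -577.2 kcal
equation 2 reversed and × 2: (-2)·(-26.4) = +52.8 kcal
equation 3 reversed: +267.3 kcal
equation 4: not needed.
Summing the manipulated equations, ΔH°rxn = (2)·(-288.6) + (-2)·(-26.4) + (-1)·(-267.3) = -257.1 kcal

ΔH°rxn = -257.1 kcal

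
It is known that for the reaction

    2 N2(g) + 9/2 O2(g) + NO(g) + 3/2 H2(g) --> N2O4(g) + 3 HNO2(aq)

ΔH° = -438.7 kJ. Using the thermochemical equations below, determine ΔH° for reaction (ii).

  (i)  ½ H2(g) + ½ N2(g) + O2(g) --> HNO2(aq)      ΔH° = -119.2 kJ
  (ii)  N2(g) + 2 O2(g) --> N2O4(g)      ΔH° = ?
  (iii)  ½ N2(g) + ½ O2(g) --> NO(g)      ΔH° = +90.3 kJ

ΔH° = 9.2 kJ

(i) × 3: (3)·(-119.2) = -357.6 kJ
(ii) as written: contributes x
(iii) reversed: -90.3 kJ
-438.7 = (-357.6) + (-90.3) + x
x = (-438.7 − (-447.9)) / (1) = 9.2 kJ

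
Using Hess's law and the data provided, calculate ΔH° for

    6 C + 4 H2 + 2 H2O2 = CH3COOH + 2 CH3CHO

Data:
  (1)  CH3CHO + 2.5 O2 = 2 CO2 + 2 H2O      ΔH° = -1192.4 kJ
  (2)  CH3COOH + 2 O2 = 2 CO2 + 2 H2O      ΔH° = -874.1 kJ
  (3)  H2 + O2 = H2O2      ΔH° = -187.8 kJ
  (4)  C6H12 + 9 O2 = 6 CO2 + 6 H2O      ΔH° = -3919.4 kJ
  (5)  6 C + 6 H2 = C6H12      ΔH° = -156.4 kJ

(1) reversed and × 2 (reverse to put CH3CHO on the product side; ×2 to match 2 CH3CHO in the target): (-2)·(-1192.4) = +2384.8 kJ
(2) reversed (CH3COOH must end up as a product): +874.1 kJ
(3) reversed and × 2 (H2O2 must end up as a reactant; scale by 2 for the 2 H2O2): (-2)·(-187.8) = +375.6 kJ
(4) as written: -3919.4 kJ
(5) as written (C already on the reactant side): -156.4 kJ
ΔH° = (-2)·(-1192.4) + (-1)·(-874.1) + (-2)·(-187.8) + (1)·(-3919.4) + (1)·(-156.4) = -441.3 kJ

ΔH° = -441.3 kJ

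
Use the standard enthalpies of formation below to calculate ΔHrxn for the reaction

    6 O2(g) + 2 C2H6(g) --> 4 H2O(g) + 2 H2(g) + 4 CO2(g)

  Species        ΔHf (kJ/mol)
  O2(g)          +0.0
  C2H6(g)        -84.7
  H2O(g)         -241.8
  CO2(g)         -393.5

ΔHrxn = -2371.8 kJ/mol

ΔH°rxn = Σ nΔHf°(products) − Σ nΔHf°(reactants).
Products: 4·(-241.8) + 2·(+0.0) + 4·(-393.5) = -2541.2
Reactants: 6·(+0.0) + 2·(-84.7) = -169.4
ΔHrxn = (-2541.2) − (-169.4) = -2371.8 kJ/mol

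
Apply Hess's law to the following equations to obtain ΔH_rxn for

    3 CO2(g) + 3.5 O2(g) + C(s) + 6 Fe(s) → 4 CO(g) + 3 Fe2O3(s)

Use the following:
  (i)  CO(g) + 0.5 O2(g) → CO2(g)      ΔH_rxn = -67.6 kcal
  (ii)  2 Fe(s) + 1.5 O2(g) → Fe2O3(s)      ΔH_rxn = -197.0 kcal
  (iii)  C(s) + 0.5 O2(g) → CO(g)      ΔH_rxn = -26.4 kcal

ΔH_rxn = -414.6 kcal

(i) reversed and × 3 (reverse to put CO2(g) on the reactant side; ×3 to match 3 CO2(g) in the target): (-3)·(-67.6) = +202.8 kcal
(ii) × 3 (scale by 3 for the 3 Fe2O3(s)): (3)·(-197.0) = -591.0 kcal
(iii) as written (C(s) already on the reactant side): -26.4 kcal
Combining the equations, ΔH_rxn = (+202.8) + (-591.0) + (-26.4) = -414.6 kcal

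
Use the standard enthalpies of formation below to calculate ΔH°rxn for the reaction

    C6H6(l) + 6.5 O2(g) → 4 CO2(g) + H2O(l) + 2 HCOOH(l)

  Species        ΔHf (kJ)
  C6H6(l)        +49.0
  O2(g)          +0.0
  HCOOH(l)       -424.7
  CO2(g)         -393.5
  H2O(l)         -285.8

ΔH°rxn = -2758.2 kJ

Products: 4·(-393.5) + 1·(-285.8) + 2·(-424.7) = -2709.2
Reactants: 1·(+49.0) + 13/2·(+0.0) = +49.0
ΔH°rxn = (-2709.2) − (+49.0) = -2758.2 kJ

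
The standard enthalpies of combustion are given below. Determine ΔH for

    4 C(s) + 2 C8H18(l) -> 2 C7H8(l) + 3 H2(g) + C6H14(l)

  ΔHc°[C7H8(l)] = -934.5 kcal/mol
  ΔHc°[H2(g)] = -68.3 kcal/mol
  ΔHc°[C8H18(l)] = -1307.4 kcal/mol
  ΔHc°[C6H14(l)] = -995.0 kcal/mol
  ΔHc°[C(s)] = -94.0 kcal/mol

ΔH = 78.1 kcal/mol

With combustion enthalpies, reactants minus products:
= [4·(-94.0) + 2·(-1307.4)] − [2·(-934.5) + 3·(-68.3) + 1·(-995.0)]
= 78.1 kcal/mol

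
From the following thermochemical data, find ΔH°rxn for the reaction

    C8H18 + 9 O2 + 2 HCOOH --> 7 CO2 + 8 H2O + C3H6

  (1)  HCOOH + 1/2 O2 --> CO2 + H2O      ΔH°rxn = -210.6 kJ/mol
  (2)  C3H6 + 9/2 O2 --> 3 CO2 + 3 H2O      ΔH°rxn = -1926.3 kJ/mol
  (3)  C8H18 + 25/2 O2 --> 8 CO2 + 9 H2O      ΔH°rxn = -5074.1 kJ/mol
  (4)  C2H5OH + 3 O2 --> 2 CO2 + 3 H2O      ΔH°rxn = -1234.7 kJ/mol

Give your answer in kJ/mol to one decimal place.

ΔH°rxn = -3569.0 kJ/mol

(1) × 2 (×2 to match 2 HCOOH in the target): (2)·(-210.6) = -421.2 kJ/mol
(2) reversed (reverse to put C3H6 on the product side): +1926.3 kJ/mol
(3) as written (C8H18 already on the reactant side): -5074.1 kJ/mol
(4): not needed (C2H5OH appears nowhere else).
Summing the manipulated equations, ΔH°rxn = (2)·(-210.6) + (-1)·(-1926.3) + (1)·(-5074.1) = -3569.0 kJ/mol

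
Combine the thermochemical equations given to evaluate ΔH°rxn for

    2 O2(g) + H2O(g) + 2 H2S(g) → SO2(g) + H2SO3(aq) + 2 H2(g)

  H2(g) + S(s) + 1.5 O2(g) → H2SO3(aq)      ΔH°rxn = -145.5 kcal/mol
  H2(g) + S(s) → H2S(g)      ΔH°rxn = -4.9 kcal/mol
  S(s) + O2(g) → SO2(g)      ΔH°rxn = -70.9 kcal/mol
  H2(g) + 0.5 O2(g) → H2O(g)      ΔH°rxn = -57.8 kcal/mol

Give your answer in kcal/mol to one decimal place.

ΔH°rxn = -148.8 kcal/mol

equation 1 as written: -145.5 kcal/mol
equation 2 reversed and × 2: (-2)·(-4.9) = +9.8 kcal/mol
equation 3 as written: -70.9 kcal/mol
equation 4 reversed: +57.8 kcal/mol
Since enthalpy is a state function, ΔH°rxn = (1)·(-145.5) + (-2)·(-4.9) + (1)·(-70.9) + (-1)·(-57.8) = -148.8 kcal/mol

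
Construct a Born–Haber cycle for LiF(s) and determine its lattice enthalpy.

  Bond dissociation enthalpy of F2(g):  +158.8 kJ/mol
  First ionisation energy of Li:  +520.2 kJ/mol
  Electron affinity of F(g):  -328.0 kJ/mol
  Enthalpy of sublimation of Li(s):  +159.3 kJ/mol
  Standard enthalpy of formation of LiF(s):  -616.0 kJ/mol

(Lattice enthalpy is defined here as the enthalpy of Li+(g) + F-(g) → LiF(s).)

ΔHf° = 1·ΔHsub + 1·(ΣIE) + 1/2·D(F2) + 1·EA + U
-616.0 = 1·(+159.3) + 1·(+520.2) + 1/2·(+158.8) + 1·(-328.0) + U
U = -616.0 − (+430.9) = -1046.9 kJ/mol

U = -1046.9 kJ/mol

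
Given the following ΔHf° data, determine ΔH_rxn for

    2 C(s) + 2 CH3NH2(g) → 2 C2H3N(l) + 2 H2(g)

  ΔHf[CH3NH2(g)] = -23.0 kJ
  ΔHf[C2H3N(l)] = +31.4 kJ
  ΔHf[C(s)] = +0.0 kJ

ΔH_rxn = 108.8 kJ

Products: 2·(+31.4) + 2·(+0.0) = +62.8
Reactants: 2·(+0.0) + 2·(-23.0) = -46.0
ΔH_rxn = (+62.8) − (-46.0) = 108.8 kJ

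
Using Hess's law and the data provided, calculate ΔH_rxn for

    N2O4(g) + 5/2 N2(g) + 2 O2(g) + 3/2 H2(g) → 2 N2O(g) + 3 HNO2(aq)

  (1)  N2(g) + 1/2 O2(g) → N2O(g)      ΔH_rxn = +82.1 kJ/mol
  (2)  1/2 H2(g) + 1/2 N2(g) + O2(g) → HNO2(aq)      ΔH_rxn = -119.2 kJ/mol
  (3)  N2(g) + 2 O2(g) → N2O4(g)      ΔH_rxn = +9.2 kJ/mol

(1) × 2: (2)·(+82.1) = +164.2 kJ/mol
(2) × 3: (3)·(-119.2) = -357.6 kJ/mol
(3) reversed: -9.2 kJ/mol
Since enthalpy is a state function, ΔH_rxn = (+164.2) + (-357.6) + (-9.2) = -202.6 kJ/mol

ΔH_rxn = -202.6 kJ/mol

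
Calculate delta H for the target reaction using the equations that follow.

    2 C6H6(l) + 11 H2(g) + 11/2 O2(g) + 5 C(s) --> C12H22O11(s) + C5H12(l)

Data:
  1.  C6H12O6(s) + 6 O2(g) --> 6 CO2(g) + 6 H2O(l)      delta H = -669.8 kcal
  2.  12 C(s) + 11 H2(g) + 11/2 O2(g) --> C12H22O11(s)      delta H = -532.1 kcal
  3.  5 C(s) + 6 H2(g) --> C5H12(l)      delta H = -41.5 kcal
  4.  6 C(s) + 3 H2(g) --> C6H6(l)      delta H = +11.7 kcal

eq. 1: not needed.
eq. 2 as written: -532.1 kcal
eq. 3 as written: -41.5 kcal
eq. 4 reversed and × 2: (-2)·(+11.7) = -23.4 kcal
delta H = (1)·(-532.1) + (1)·(-41.5) + (-2)·(+11.7) = -597.0 kcal

delta H = -597.0 kcal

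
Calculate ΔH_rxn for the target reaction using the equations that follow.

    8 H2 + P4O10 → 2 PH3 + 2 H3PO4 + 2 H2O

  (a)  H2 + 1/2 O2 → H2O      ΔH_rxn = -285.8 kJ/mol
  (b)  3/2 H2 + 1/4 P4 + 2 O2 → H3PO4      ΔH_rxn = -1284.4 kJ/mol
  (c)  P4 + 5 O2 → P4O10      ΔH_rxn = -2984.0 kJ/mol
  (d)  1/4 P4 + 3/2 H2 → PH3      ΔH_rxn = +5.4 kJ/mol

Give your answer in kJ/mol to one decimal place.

(a) × 2: (2)·(-285.8) = -571.6 kJ/mol
(b) × 2: (2)·(-1284.4) = -2568.8 kJ/mol
(c) reversed: +2984.0 kJ/mol
(d) × 2: (2)·(+5.4) = +10.8 kJ/mol
Combining the equations, ΔH_rxn = (2)·(-285.8) + (2)·(-1284.4) + (-1)·(-2984.0) + (2)·(+5.4) = -145.6 kJ/mol

ΔH_rxn = -145.6 kJ/mol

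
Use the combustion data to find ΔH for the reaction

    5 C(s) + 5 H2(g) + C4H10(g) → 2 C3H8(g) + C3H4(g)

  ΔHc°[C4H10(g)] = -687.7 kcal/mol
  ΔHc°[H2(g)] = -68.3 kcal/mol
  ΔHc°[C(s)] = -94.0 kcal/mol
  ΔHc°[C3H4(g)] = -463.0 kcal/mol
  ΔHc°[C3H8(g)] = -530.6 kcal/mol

Using ΔH = Σ nΔHc°(reactants) − Σ nΔHc°(products):
= [5·(-94.0) + 5·(-68.3) + 1·(-687.7)] − [2·(-530.6) + 1·(-463.0)]
= 25.0 kcal/mol

ΔH = 25.0 kcal/mol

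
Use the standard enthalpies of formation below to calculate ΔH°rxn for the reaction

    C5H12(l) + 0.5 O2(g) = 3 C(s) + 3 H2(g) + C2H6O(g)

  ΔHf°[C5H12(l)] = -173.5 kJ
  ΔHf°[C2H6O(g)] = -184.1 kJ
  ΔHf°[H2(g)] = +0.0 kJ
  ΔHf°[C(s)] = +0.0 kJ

Products: 3·(+0.0) + 3·(+0.0) + 1·(-184.1) = -184.1
Reactants: 1·(-173.5) + 1/2·(+0.0) = -173.5
ΔH°rxn = (-184.1) − (-173.5) = -10.6 kJ

ΔH°rxn = -10.6 kJ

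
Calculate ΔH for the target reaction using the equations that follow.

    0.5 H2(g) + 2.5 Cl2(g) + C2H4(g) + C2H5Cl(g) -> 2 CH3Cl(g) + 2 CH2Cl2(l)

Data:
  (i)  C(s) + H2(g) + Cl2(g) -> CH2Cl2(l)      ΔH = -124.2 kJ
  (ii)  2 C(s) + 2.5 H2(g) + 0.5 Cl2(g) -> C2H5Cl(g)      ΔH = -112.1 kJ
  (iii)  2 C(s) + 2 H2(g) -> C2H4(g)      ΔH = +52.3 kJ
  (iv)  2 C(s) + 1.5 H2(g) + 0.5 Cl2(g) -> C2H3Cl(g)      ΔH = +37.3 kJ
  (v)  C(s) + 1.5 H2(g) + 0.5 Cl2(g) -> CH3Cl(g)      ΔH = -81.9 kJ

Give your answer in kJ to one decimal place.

ΔH = -352.4 kJ

(i) × 2 (×2 to match 2 CH2Cl2(l) in the target): (2)·(-124.2) = -248.4 kJ
(ii) reversed (C2H5Cl(g) must end up as a reactant): +112.1 kJ
(iii) reversed (C2H4(g) must end up as a reactant): -52.3 kJ
(iv): not needed (C2H3Cl(g) appears nowhere else).
(v) × 2 (×2 to match 2 CH3Cl(g) in the target): (2)·(-81.9) = -163.8 kJ
ΔH = (2)·(-124.2) + (-1)·(-112.1) + (-1)·(+52.3) + (2)·(-81.9) = -352.4 kJ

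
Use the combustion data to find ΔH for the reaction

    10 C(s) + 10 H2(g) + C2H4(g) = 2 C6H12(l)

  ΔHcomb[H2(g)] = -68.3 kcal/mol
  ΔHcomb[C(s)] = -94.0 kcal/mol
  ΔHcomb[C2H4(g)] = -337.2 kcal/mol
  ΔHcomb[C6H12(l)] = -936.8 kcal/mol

Using ΔH = Σ nΔHc°(reactants) − Σ nΔHc°(products):
= [10·(-94.0) + 10·(-68.3) + 1·(-337.2)] − [2·(-936.8)]
= -86.6 kcal/mol

ΔH = -86.6 kcal/mol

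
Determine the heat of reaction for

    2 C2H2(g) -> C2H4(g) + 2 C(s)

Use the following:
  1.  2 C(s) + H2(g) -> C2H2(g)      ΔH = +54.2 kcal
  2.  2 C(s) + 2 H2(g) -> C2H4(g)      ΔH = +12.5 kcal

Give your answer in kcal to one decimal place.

eq. 1 reversed and × 2: (-2)·(+54.2) = -108.4 kcal
eq. 2 as written: +12.5 kcal
ΔH = (-108.4) + (+12.5) = -95.9 kcal

ΔH = -95.9 kcal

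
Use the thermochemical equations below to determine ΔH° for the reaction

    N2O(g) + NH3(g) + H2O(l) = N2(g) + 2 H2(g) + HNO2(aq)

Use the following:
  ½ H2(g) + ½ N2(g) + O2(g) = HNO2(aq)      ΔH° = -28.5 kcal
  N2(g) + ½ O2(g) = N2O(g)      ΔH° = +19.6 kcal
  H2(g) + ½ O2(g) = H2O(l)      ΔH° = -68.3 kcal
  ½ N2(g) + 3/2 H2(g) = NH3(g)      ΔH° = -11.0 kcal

ΔH° = 31.2 kcal

equation 1 as written (HNO2(aq) already on the product side): -28.5 kcal
equation 2 reversed (reverse to put N2O(g) on the reactant side): -19.6 kcal
equation 3 reversed (reverse to put H2O(l) on the reactant side): +68.3 kcal
equation 4 reversed (NH3(g) must end up as a reactant): +11.0 kcal
ΔH° = (-28.5) + (-19.6) + (+68.3) + (+11.0) = 31.2 kcal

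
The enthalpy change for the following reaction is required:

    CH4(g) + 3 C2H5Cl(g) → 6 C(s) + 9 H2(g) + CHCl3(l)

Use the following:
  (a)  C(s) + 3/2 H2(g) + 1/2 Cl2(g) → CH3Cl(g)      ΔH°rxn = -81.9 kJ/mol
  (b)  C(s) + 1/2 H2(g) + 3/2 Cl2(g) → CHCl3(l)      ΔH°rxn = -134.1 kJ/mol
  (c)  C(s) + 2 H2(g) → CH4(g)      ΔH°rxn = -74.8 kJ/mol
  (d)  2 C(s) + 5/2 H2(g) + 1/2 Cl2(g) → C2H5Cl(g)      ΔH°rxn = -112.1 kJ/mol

ΔH°rxn = 277.0 kJ/mol

(a): not needed (CH3Cl(g) appears nowhere else).
(b) as written (CHCl3(l) already on the product side): -134.1 kJ/mol
(c) reversed (reverse to put CH4(g) on the reactant side): +74.8 kJ/mol
(d) reversed and × 3 (reverse to put C2H5Cl(g) on the reactant side; scale by 3 for the 3 C2H5Cl(g)): (-3)·(-112.1) = +336.3 kJ/mol
Summing the manipulated equations, ΔH°rxn = (1)·(-134.1) + (-1)·(-74.8) + (-3)·(-112.1) = 277.0 kJ/mol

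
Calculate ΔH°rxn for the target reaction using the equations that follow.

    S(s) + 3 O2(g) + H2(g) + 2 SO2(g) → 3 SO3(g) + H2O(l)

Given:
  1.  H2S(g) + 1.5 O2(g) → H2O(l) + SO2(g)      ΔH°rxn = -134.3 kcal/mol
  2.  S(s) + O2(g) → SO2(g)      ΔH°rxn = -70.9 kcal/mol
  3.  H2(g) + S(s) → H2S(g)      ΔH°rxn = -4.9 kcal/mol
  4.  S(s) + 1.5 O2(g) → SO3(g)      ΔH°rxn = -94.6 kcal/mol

eq. 1 as written: -134.3 kcal/mol
eq. 2 reversed and × 3: (-3)·(-70.9) = +212.7 kcal/mol
eq. 3 as written: -4.9 kcal/mol
eq. 4 × 3: (3)·(-94.6) = -283.8 kcal/mol
Since enthalpy is a state function, ΔH°rxn = (1)·(-134.3) + (-3)·(-70.9) + (1)·(-4.9) + (3)·(-94.6) = -210.3 kcal/mol

ΔH°rxn = -210.3 kcal/mol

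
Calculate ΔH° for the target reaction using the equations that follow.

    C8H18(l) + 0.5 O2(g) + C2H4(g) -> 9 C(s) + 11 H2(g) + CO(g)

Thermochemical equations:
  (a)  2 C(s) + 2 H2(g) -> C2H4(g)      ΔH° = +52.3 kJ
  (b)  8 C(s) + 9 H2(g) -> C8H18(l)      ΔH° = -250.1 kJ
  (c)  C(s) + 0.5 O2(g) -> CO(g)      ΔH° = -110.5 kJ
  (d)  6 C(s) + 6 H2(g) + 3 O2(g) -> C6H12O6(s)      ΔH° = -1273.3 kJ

(a) reversed: -52.3 kJ
(b) reversed: +250.1 kJ
(c) as written: -110.5 kJ
(d): not needed.
By Hess's law, ΔH° = (-52.3) + (+250.1) + (-110.5) = 87.3 kJ

ΔH° = 87.3 kJ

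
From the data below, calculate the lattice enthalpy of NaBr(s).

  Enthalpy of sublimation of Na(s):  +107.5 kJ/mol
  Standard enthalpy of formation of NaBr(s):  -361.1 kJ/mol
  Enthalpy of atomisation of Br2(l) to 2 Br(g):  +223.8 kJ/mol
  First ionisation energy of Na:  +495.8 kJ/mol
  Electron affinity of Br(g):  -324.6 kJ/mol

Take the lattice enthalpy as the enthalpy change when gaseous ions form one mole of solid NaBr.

U = -751.7 kJ/mol

ΔHf° = 1·ΔHsub + 1·(ΣIE) + 1/2·D(Br2) + 1·EA + U
-361.1 = 1·(+107.5) + 1·(+495.8) + 1/2·(+223.8) + 1·(-324.6) + U
U = -361.1 − (+390.6) = -751.7 kJ/mol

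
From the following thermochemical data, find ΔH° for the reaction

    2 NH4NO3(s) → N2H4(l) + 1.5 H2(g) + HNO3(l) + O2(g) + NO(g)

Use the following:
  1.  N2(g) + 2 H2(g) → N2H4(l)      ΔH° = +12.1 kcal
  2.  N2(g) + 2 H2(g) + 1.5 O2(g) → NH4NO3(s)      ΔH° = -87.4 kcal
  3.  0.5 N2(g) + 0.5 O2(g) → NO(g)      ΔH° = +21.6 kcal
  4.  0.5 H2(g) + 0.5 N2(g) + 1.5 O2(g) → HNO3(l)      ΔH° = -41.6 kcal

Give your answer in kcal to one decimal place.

eq. 1 as written: +12.1 kcal
eq. 2 reversed and × 2: (-2)·(-87.4) = +174.8 kcal
eq. 3 as written: +21.6 kcal
eq. 4 as written: -41.6 kcal
Combining the equations, ΔH° = (1)·(+12.1) + (-2)·(-87.4) + (1)·(+21.6) + (1)·(-41.6) = 166.9 kcal

ΔH° = 166.9 kcal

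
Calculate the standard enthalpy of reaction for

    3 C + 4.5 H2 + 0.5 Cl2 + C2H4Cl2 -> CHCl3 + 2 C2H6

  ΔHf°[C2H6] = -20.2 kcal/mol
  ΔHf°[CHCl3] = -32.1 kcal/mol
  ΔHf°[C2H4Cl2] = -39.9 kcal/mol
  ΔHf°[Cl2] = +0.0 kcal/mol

Products: 1·(-32.1) + 2·(-20.2) = -72.5
Reactants: 3·(+0.0) + 9/2·(+0.0) + 1/2·(+0.0) + 1·(-39.9) = -39.9
ΔH°rxn = (-72.5) − (-39.9) = -32.6 kcal/mol

ΔH°rxn = -32.6 kcal/mol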